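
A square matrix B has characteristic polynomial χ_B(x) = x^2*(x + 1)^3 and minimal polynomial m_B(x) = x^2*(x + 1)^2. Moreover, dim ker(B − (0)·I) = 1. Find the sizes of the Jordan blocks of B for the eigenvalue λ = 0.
Block sizes for λ = 0: [2]

Step 1 — from the characteristic polynomial, algebraic multiplicity of λ = 0 is 2. From dim ker(B − (0)·I) = 1, there are exactly 1 Jordan blocks for λ = 0.
Step 2 — from the minimal polynomial, the factor (x − 0)^2 tells us the largest block for λ = 0 has size 2.
Step 3 — with total size 2, 1 blocks, and largest block 2, the block sizes (in nonincreasing order) are [2].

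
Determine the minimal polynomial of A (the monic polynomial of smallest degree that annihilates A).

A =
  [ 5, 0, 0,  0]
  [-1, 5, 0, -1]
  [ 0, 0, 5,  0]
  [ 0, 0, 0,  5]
x^2 - 10*x + 25

The characteristic polynomial is χ_A(x) = (x - 5)^4, so the eigenvalues are known. The minimal polynomial is
  m_A(x) = Π_λ (x − λ)^{k_λ}
where k_λ is the size of the *largest* Jordan block for λ (equivalently, the smallest k with (A − λI)^k v = 0 for every generalised eigenvector v of λ).

  λ = 5: largest Jordan block has size 2, contributing (x − 5)^2

So m_A(x) = (x - 5)^2 = x^2 - 10*x + 25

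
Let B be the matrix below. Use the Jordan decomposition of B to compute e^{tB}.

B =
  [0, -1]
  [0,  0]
e^{tB} =
  [1, -t]
  [0, 1]

Strategy: write B = P · J · P⁻¹ where J is a Jordan canonical form, so e^{tB} = P · e^{tJ} · P⁻¹, and e^{tJ} can be computed block-by-block.

B has Jordan form
J =
  [0, 1]
  [0, 0]
(up to reordering of blocks).

Per-block formulas:
  For a 2×2 Jordan block J_2(0): exp(t · J_2(0)) = e^(0t)·(I + t·N), where N is the 2×2 nilpotent shift.

After assembling e^{tJ} and conjugating by P, we get:

e^{tB} =
  [1, -t]
  [0, 1]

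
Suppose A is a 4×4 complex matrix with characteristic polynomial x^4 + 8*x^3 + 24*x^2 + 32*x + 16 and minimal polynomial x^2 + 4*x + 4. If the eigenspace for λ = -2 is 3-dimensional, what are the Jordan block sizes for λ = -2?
Block sizes for λ = -2: [2, 1, 1]

Step 1 — from the characteristic polynomial, algebraic multiplicity of λ = -2 is 4. From dim ker(A − (-2)·I) = 3, there are exactly 3 Jordan blocks for λ = -2.
Step 2 — from the minimal polynomial, the factor (x + 2)^2 tells us the largest block for λ = -2 has size 2.
Step 3 — with total size 4, 3 blocks, and largest block 2, the block sizes (in nonincreasing order) are [2, 1, 1].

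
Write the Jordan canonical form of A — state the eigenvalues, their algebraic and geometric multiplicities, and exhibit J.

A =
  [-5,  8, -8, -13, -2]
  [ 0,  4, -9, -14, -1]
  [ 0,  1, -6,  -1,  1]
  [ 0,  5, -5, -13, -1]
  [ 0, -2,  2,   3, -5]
J_3(-5) ⊕ J_1(-5) ⊕ J_1(-5)

The characteristic polynomial is
  det(x·I − A) = x^5 + 25*x^4 + 250*x^3 + 1250*x^2 + 3125*x + 3125 = (x + 5)^5

Eigenvalues and multiplicities (the geometric multiplicity of λ is n − rank(A − λI), which equals the number of Jordan blocks for λ):
  λ = -5: algebraic multiplicity = 5, geometric multiplicity = 3

Determining the block sizes for each eigenvalue:
  λ = -5: with am = 5 and gm = 3, the partition is not yet determined (e.g. several partitions of 5 into 3 parts exist). Let N = A − (-5)·I. Computing rank(N^1) = 2, rank(N^2) = 1, rank(N^3) = 0; the number of blocks of size ≥ j is rank(N^{j−1}) − rank(N^j), giving [3, 1, 1]. So we have 1 block(s) of size 3, 2 block(s) of size 1 → block sizes [3, 1, 1]

Assembling the blocks gives a Jordan form
J =
  [-5,  1,  0,  0,  0]
  [ 0, -5,  1,  0,  0]
  [ 0,  0, -5,  0,  0]
  [ 0,  0,  0, -5,  0]
  [ 0,  0,  0,  0, -5]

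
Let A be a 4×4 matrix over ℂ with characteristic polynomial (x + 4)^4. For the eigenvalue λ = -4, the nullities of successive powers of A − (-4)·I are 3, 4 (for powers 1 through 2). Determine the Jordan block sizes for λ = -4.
Block sizes for λ = -4: [2, 1, 1]

From the dimensions of kernels of powers, the number of Jordan blocks of size at least j is d_j − d_{j−1} where d_j = dim ker(N^j) (with d_0 = 0). Computing the differences gives [3, 1].
The number of blocks of size exactly k is (#blocks of size ≥ k) − (#blocks of size ≥ k + 1), so the partition is: 2 block(s) of size 1, 1 block(s) of size 2.
In nonincreasing order the block sizes are [2, 1, 1].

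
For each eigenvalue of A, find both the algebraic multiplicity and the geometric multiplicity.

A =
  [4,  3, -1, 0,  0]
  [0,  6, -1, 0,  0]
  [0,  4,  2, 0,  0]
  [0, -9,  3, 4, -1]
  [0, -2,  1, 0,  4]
λ = 4: alg = 5, geom = 2

Step 1 — factor the characteristic polynomial to read off the algebraic multiplicities:
  χ_A(x) = (x - 4)^5

Step 2 — compute geometric multiplicities via the rank-nullity identity g(λ) = n − rank(A − λI):
  rank(A − (4)·I) = 3, so dim ker(A − (4)·I) = n − 3 = 2

Summary:
  λ = 4: algebraic multiplicity = 5, geometric multiplicity = 2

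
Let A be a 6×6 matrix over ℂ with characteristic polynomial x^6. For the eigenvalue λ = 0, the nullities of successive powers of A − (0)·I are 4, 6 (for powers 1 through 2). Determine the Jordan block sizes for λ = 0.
Block sizes for λ = 0: [2, 2, 1, 1]

From the dimensions of kernels of powers, the number of Jordan blocks of size at least j is d_j − d_{j−1} where d_j = dim ker(N^j) (with d_0 = 0). Computing the differences gives [4, 2].
The number of blocks of size exactly k is (#blocks of size ≥ k) − (#blocks of size ≥ k + 1), so the partition is: 2 block(s) of size 1, 2 block(s) of size 2.
In nonincreasing order the block sizes are [2, 2, 1, 1].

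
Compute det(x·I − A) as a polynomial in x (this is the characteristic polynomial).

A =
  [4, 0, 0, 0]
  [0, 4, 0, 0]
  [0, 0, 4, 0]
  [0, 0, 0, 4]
x^4 - 16*x^3 + 96*x^2 - 256*x + 256

Expanding det(x·I − A) (e.g. by cofactor expansion or by noting that A is similar to its Jordan form J, which has the same characteristic polynomial as A) gives
  χ_A(x) = x^4 - 16*x^3 + 96*x^2 - 256*x + 256
which factors as (x - 4)^4. The eigenvalues (with algebraic multiplicities) are λ = 4 with multiplicity 4.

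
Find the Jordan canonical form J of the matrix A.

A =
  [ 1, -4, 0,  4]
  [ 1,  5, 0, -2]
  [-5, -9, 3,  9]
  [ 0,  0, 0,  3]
J_3(3) ⊕ J_1(3)

The characteristic polynomial is
  det(x·I − A) = x^4 - 12*x^3 + 54*x^2 - 108*x + 81 = (x - 3)^4

Eigenvalues and multiplicities (the geometric multiplicity of λ is n − rank(A − λI), which equals the number of Jordan blocks for λ):
  λ = 3: algebraic multiplicity = 4, geometric multiplicity = 2

Determining the block sizes for each eigenvalue:
  λ = 3: with am = 4 and gm = 2, the partition is not yet determined (e.g. several partitions of 4 into 2 parts exist). Let N = A − (3)·I. Computing rank(N^1) = 2, rank(N^2) = 1, rank(N^3) = 0; the number of blocks of size ≥ j is rank(N^{j−1}) − rank(N^j), giving [2, 1, 1]. So we have 1 block(s) of size 3, 1 block(s) of size 1 → block sizes [3, 1]

Assembling the blocks gives a Jordan form
J =
  [3, 1, 0, 0]
  [0, 3, 1, 0]
  [0, 0, 3, 0]
  [0, 0, 0, 3]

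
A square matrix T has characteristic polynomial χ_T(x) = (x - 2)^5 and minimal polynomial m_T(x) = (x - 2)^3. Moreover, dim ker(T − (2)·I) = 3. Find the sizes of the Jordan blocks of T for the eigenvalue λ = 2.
Block sizes for λ = 2: [3, 1, 1]

Step 1 — from the characteristic polynomial, algebraic multiplicity of λ = 2 is 5. From dim ker(T − (2)·I) = 3, there are exactly 3 Jordan blocks for λ = 2.
Step 2 — from the minimal polynomial, the factor (x − 2)^3 tells us the largest block for λ = 2 has size 3.
Step 3 — with total size 5, 3 blocks, and largest block 3, the block sizes (in nonincreasing order) are [3, 1, 1].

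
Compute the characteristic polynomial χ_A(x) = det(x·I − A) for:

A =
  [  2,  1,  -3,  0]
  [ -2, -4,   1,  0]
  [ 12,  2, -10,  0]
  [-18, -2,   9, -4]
x^4 + 16*x^3 + 96*x^2 + 256*x + 256

Expanding det(x·I − A) (e.g. by cofactor expansion or by noting that A is similar to its Jordan form J, which has the same characteristic polynomial as A) gives
  χ_A(x) = x^4 + 16*x^3 + 96*x^2 + 256*x + 256
which factors as (x + 4)^4. The eigenvalues (with algebraic multiplicities) are λ = -4 with multiplicity 4.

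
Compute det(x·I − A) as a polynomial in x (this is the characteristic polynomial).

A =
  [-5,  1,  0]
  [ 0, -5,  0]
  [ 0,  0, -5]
x^3 + 15*x^2 + 75*x + 125

Expanding det(x·I − A) (e.g. by cofactor expansion or by noting that A is similar to its Jordan form J, which has the same characteristic polynomial as A) gives
  χ_A(x) = x^3 + 15*x^2 + 75*x + 125
which factors as (x + 5)^3. The eigenvalues (with algebraic multiplicities) are λ = -5 with multiplicity 3.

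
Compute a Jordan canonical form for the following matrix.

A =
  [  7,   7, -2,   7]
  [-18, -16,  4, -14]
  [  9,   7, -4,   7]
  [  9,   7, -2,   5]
J_2(-2) ⊕ J_1(-2) ⊕ J_1(-2)

The characteristic polynomial is
  det(x·I − A) = x^4 + 8*x^3 + 24*x^2 + 32*x + 16 = (x + 2)^4

Eigenvalues and multiplicities (the geometric multiplicity of λ is n − rank(A − λI), which equals the number of Jordan blocks for λ):
  λ = -2: algebraic multiplicity = 4, geometric multiplicity = 3

Determining the block sizes for each eigenvalue:
  λ = -2: 3 blocks summing to 4 forces exactly one block of size 2 and the rest size 1 → block sizes [2, 1, 1]

Assembling the blocks gives a Jordan form
J =
  [-2,  1,  0,  0]
  [ 0, -2,  0,  0]
  [ 0,  0, -2,  0]
  [ 0,  0,  0, -2]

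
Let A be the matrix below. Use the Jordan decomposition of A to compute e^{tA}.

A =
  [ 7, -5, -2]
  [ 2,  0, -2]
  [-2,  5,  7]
e^{tA} =
  [3*exp(5*t) - 2*exp(4*t), -5*exp(5*t) + 5*exp(4*t), -2*exp(5*t) + 2*exp(4*t)]
  [2*exp(5*t) - 2*exp(4*t), -4*exp(5*t) + 5*exp(4*t), -2*exp(5*t) + 2*exp(4*t)]
  [-2*exp(5*t) + 2*exp(4*t), 5*exp(5*t) - 5*exp(4*t), 3*exp(5*t) - 2*exp(4*t)]

Strategy: write A = P · J · P⁻¹ where J is a Jordan canonical form, so e^{tA} = P · e^{tJ} · P⁻¹, and e^{tJ} can be computed block-by-block.

A has Jordan form
J =
  [4, 0, 0]
  [0, 5, 0]
  [0, 0, 5]
(up to reordering of blocks).

Per-block formulas:
  For a 1×1 block at λ = 5: exp(t · [5]) = [e^(5t)].
  For a 1×1 block at λ = 4: exp(t · [4]) = [e^(4t)].

After assembling e^{tJ} and conjugating by P, we get:

e^{tA} =
  [3*exp(5*t) - 2*exp(4*t), -5*exp(5*t) + 5*exp(4*t), -2*exp(5*t) + 2*exp(4*t)]
  [2*exp(5*t) - 2*exp(4*t), -4*exp(5*t) + 5*exp(4*t), -2*exp(5*t) + 2*exp(4*t)]
  [-2*exp(5*t) + 2*exp(4*t), 5*exp(5*t) - 5*exp(4*t), 3*exp(5*t) - 2*exp(4*t)]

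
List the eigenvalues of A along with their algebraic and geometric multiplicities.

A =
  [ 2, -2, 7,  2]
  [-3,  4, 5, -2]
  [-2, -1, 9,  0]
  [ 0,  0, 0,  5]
λ = 5: alg = 4, geom = 2

Step 1 — factor the characteristic polynomial to read off the algebraic multiplicities:
  χ_A(x) = (x - 5)^4

Step 2 — compute geometric multiplicities via the rank-nullity identity g(λ) = n − rank(A − λI):
  rank(A − (5)·I) = 2, so dim ker(A − (5)·I) = n − 2 = 2

Summary:
  λ = 5: algebraic multiplicity = 4, geometric multiplicity = 2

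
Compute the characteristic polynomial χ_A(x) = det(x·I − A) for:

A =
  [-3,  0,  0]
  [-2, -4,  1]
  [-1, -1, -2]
x^3 + 9*x^2 + 27*x + 27

Expanding det(x·I − A) (e.g. by cofactor expansion or by noting that A is similar to its Jordan form J, which has the same characteristic polynomial as A) gives
  χ_A(x) = x^3 + 9*x^2 + 27*x + 27
which factors as (x + 3)^3. The eigenvalues (with algebraic multiplicities) are λ = -3 with multiplicity 3.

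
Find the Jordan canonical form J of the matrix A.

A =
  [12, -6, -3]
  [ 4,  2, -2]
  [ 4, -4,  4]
J_2(6) ⊕ J_1(6)

The characteristic polynomial is
  det(x·I − A) = x^3 - 18*x^2 + 108*x - 216 = (x - 6)^3

Eigenvalues and multiplicities (the geometric multiplicity of λ is n − rank(A − λI), which equals the number of Jordan blocks for λ):
  λ = 6: algebraic multiplicity = 3, geometric multiplicity = 2

Determining the block sizes for each eigenvalue:
  λ = 6: 2 blocks summing to 3 forces exactly one block of size 2 and the rest size 1 → block sizes [2, 1]

Assembling the blocks gives a Jordan form
J =
  [6, 1, 0]
  [0, 6, 0]
  [0, 0, 6]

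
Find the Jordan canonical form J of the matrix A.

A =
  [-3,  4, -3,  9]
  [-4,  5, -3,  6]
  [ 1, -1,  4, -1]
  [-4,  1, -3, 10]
J_3(4) ⊕ J_1(4)

The characteristic polynomial is
  det(x·I − A) = x^4 - 16*x^3 + 96*x^2 - 256*x + 256 = (x - 4)^4

Eigenvalues and multiplicities (the geometric multiplicity of λ is n − rank(A − λI), which equals the number of Jordan blocks for λ):
  λ = 4: algebraic multiplicity = 4, geometric multiplicity = 2

Determining the block sizes for each eigenvalue:
  λ = 4: with am = 4 and gm = 2, the partition is not yet determined (e.g. several partitions of 4 into 2 parts exist). Let N = A − (4)·I. Computing rank(N^1) = 2, rank(N^2) = 1, rank(N^3) = 0; the number of blocks of size ≥ j is rank(N^{j−1}) − rank(N^j), giving [2, 1, 1]. So we have 1 block(s) of size 3, 1 block(s) of size 1 → block sizes [3, 1]

Assembling the blocks gives a Jordan form
J =
  [4, 1, 0, 0]
  [0, 4, 1, 0]
  [0, 0, 4, 0]
  [0, 0, 0, 4]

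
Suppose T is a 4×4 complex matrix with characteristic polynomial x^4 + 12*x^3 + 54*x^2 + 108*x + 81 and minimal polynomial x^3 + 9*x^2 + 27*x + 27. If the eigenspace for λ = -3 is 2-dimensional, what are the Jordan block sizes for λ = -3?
Block sizes for λ = -3: [3, 1]

Step 1 — from the characteristic polynomial, algebraic multiplicity of λ = -3 is 4. From dim ker(T − (-3)·I) = 2, there are exactly 2 Jordan blocks for λ = -3.
Step 2 — from the minimal polynomial, the factor (x + 3)^3 tells us the largest block for λ = -3 has size 3.
Step 3 — with total size 4, 2 blocks, and largest block 3, the block sizes (in nonincreasing order) are [3, 1].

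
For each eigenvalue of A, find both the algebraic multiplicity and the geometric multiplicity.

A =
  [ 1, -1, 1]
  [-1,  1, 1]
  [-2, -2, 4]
λ = 2: alg = 3, geom = 2

Step 1 — factor the characteristic polynomial to read off the algebraic multiplicities:
  χ_A(x) = (x - 2)^3

Step 2 — compute geometric multiplicities via the rank-nullity identity g(λ) = n − rank(A − λI):
  rank(A − (2)·I) = 1, so dim ker(A − (2)·I) = n − 1 = 2

Summary:
  λ = 2: algebraic multiplicity = 3, geometric multiplicity = 2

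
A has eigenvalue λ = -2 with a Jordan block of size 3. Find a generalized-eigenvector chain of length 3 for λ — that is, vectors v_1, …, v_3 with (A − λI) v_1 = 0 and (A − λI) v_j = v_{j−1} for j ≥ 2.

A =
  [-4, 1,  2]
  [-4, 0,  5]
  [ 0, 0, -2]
A Jordan chain for λ = -2 of length 3:
v_1 = (1, 2, 0)ᵀ
v_2 = (2, 5, 0)ᵀ
v_3 = (0, 0, 1)ᵀ

Let N = A − (-2)·I. We want v_3 with N^3 v_3 = 0 but N^2 v_3 ≠ 0; then v_{j-1} := N · v_j for j = 3, …, 2.

Pick v_3 = (0, 0, 1)ᵀ.
Then v_2 = N · v_3 = (2, 5, 0)ᵀ.
Then v_1 = N · v_2 = (1, 2, 0)ᵀ.

Sanity check: (A − (-2)·I) v_1 = (0, 0, 0)ᵀ = 0. ✓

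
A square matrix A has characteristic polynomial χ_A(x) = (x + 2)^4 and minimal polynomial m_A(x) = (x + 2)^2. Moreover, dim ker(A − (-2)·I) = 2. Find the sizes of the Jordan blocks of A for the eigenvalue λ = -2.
Block sizes for λ = -2: [2, 2]

Step 1 — from the characteristic polynomial, algebraic multiplicity of λ = -2 is 4. From dim ker(A − (-2)·I) = 2, there are exactly 2 Jordan blocks for λ = -2.
Step 2 — from the minimal polynomial, the factor (x + 2)^2 tells us the largest block for λ = -2 has size 2.
Step 3 — with total size 4, 2 blocks, and largest block 2, the block sizes (in nonincreasing order) are [2, 2].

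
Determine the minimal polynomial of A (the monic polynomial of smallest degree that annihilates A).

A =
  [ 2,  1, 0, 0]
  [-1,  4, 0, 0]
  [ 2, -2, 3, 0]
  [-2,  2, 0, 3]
x^2 - 6*x + 9

The characteristic polynomial is χ_A(x) = (x - 3)^4, so the eigenvalues are known. The minimal polynomial is
  m_A(x) = Π_λ (x − λ)^{k_λ}
where k_λ is the size of the *largest* Jordan block for λ (equivalently, the smallest k with (A − λI)^k v = 0 for every generalised eigenvector v of λ).

  λ = 3: largest Jordan block has size 2, contributing (x − 3)^2

So m_A(x) = (x - 3)^2 = x^2 - 6*x + 9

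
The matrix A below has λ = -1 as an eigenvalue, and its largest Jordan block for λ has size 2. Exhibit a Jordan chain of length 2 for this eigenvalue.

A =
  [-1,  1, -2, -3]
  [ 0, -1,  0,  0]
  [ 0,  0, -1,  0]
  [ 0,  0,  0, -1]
A Jordan chain for λ = -1 of length 2:
v_1 = (1, 0, 0, 0)ᵀ
v_2 = (0, 1, 0, 0)ᵀ

Let N = A − (-1)·I. We want v_2 with N^2 v_2 = 0 but N^1 v_2 ≠ 0; then v_{j-1} := N · v_j for j = 2, …, 2.

Pick v_2 = (0, 1, 0, 0)ᵀ.
Then v_1 = N · v_2 = (1, 0, 0, 0)ᵀ.

Sanity check: (A − (-1)·I) v_1 = (0, 0, 0, 0)ᵀ = 0. ✓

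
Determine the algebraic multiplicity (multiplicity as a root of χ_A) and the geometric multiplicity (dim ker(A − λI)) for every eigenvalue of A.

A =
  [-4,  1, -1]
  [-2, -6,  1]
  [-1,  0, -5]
λ = -5: alg = 3, geom = 1

Step 1 — factor the characteristic polynomial to read off the algebraic multiplicities:
  χ_A(x) = (x + 5)^3

Step 2 — compute geometric multiplicities via the rank-nullity identity g(λ) = n − rank(A − λI):
  rank(A − (-5)·I) = 2, so dim ker(A − (-5)·I) = n − 2 = 1

Summary:
  λ = -5: algebraic multiplicity = 3, geometric multiplicity = 1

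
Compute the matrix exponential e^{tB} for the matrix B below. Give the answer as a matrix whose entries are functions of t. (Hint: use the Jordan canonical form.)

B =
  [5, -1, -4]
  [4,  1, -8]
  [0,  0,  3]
e^{tB} =
  [2*t*exp(3*t) + exp(3*t), -t*exp(3*t), -4*t*exp(3*t)]
  [4*t*exp(3*t), -2*t*exp(3*t) + exp(3*t), -8*t*exp(3*t)]
  [0, 0, exp(3*t)]

Strategy: write B = P · J · P⁻¹ where J is a Jordan canonical form, so e^{tB} = P · e^{tJ} · P⁻¹, and e^{tJ} can be computed block-by-block.

B has Jordan form
J =
  [3, 1, 0]
  [0, 3, 0]
  [0, 0, 3]
(up to reordering of blocks).

Per-block formulas:
  For a 2×2 Jordan block J_2(3): exp(t · J_2(3)) = e^(3t)·(I + t·N), where N is the 2×2 nilpotent shift.
  For a 1×1 block at λ = 3: exp(t · [3]) = [e^(3t)].

After assembling e^{tJ} and conjugating by P, we get:

e^{tB} =
  [2*t*exp(3*t) + exp(3*t), -t*exp(3*t), -4*t*exp(3*t)]
  [4*t*exp(3*t), -2*t*exp(3*t) + exp(3*t), -8*t*exp(3*t)]
  [0, 0, exp(3*t)]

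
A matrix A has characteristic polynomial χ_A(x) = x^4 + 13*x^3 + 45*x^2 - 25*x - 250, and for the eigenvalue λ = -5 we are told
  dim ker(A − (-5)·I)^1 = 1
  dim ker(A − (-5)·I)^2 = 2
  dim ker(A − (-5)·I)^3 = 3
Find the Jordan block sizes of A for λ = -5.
Block sizes for λ = -5: [3]

From the dimensions of kernels of powers, the number of Jordan blocks of size at least j is d_j − d_{j−1} where d_j = dim ker(N^j) (with d_0 = 0). Computing the differences gives [1, 1, 1].
The number of blocks of size exactly k is (#blocks of size ≥ k) − (#blocks of size ≥ k + 1), so the partition is: 1 block(s) of size 3.
In nonincreasing order the block sizes are [3].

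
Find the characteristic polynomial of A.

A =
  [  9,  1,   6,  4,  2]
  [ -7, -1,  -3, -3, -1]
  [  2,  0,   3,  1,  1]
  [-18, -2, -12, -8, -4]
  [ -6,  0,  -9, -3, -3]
x^5

Expanding det(x·I − A) (e.g. by cofactor expansion or by noting that A is similar to its Jordan form J, which has the same characteristic polynomial as A) gives
  χ_A(x) = x^5
which factors as x^5. The eigenvalues (with algebraic multiplicities) are λ = 0 with multiplicity 5.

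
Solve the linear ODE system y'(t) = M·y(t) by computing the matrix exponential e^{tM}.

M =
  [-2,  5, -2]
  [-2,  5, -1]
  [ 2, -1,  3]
e^{tM} =
  [t^2*exp(2*t) - 4*t*exp(2*t) + exp(2*t), -3*t^2*exp(2*t)/2 + 5*t*exp(2*t), t^2*exp(2*t)/2 - 2*t*exp(2*t)]
  [-2*t*exp(2*t), 3*t*exp(2*t) + exp(2*t), -t*exp(2*t)]
  [-2*t^2*exp(2*t) + 2*t*exp(2*t), 3*t^2*exp(2*t) - t*exp(2*t), -t^2*exp(2*t) + t*exp(2*t) + exp(2*t)]

Strategy: write M = P · J · P⁻¹ where J is a Jordan canonical form, so e^{tM} = P · e^{tJ} · P⁻¹, and e^{tJ} can be computed block-by-block.

M has Jordan form
J =
  [2, 1, 0]
  [0, 2, 1]
  [0, 0, 2]
(up to reordering of blocks).

Per-block formulas:
  For a 3×3 Jordan block J_3(2): exp(t · J_3(2)) = e^(2t)·(I + t·N + (t^2/2)·N^2), where N is the 3×3 nilpotent shift.

After assembling e^{tJ} and conjugating by P, we get:

e^{tM} =
  [t^2*exp(2*t) - 4*t*exp(2*t) + exp(2*t), -3*t^2*exp(2*t)/2 + 5*t*exp(2*t), t^2*exp(2*t)/2 - 2*t*exp(2*t)]
  [-2*t*exp(2*t), 3*t*exp(2*t) + exp(2*t), -t*exp(2*t)]
  [-2*t^2*exp(2*t) + 2*t*exp(2*t), 3*t^2*exp(2*t) - t*exp(2*t), -t^2*exp(2*t) + t*exp(2*t) + exp(2*t)]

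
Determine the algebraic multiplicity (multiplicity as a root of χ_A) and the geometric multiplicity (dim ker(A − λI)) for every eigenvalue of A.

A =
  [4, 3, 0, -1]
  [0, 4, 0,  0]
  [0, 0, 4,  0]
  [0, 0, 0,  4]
λ = 4: alg = 4, geom = 3

Step 1 — factor the characteristic polynomial to read off the algebraic multiplicities:
  χ_A(x) = (x - 4)^4

Step 2 — compute geometric multiplicities via the rank-nullity identity g(λ) = n − rank(A − λI):
  rank(A − (4)·I) = 1, so dim ker(A − (4)·I) = n − 1 = 3

Summary:
  λ = 4: algebraic multiplicity = 4, geometric multiplicity = 3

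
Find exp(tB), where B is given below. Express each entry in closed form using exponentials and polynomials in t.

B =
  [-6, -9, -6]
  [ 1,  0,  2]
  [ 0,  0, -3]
e^{tB} =
  [-3*t*exp(-3*t) + exp(-3*t), -9*t*exp(-3*t), -6*t*exp(-3*t)]
  [t*exp(-3*t), 3*t*exp(-3*t) + exp(-3*t), 2*t*exp(-3*t)]
  [0, 0, exp(-3*t)]

Strategy: write B = P · J · P⁻¹ where J is a Jordan canonical form, so e^{tB} = P · e^{tJ} · P⁻¹, and e^{tJ} can be computed block-by-block.

B has Jordan form
J =
  [-3,  1,  0]
  [ 0, -3,  0]
  [ 0,  0, -3]
(up to reordering of blocks).

Per-block formulas:
  For a 2×2 Jordan block J_2(-3): exp(t · J_2(-3)) = e^(-3t)·(I + t·N), where N is the 2×2 nilpotent shift.
  For a 1×1 block at λ = -3: exp(t · [-3]) = [e^(-3t)].

After assembling e^{tJ} and conjugating by P, we get:

e^{tB} =
  [-3*t*exp(-3*t) + exp(-3*t), -9*t*exp(-3*t), -6*t*exp(-3*t)]
  [t*exp(-3*t), 3*t*exp(-3*t) + exp(-3*t), 2*t*exp(-3*t)]
  [0, 0, exp(-3*t)]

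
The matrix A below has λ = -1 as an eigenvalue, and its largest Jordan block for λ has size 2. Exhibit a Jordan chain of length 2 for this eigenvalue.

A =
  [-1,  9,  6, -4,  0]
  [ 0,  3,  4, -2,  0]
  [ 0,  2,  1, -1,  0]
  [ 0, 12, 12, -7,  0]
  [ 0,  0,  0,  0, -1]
A Jordan chain for λ = -1 of length 2:
v_1 = (9, 4, 2, 12, 0)ᵀ
v_2 = (0, 1, 0, 0, 0)ᵀ

Let N = A − (-1)·I. We want v_2 with N^2 v_2 = 0 but N^1 v_2 ≠ 0; then v_{j-1} := N · v_j for j = 2, …, 2.

Pick v_2 = (0, 1, 0, 0, 0)ᵀ.
Then v_1 = N · v_2 = (9, 4, 2, 12, 0)ᵀ.

Sanity check: (A − (-1)·I) v_1 = (0, 0, 0, 0, 0)ᵀ = 0. ✓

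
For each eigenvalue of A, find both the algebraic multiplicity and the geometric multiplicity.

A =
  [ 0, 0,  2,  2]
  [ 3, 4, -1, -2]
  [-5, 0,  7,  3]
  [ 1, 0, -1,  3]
λ = 2: alg = 1, geom = 1; λ = 4: alg = 3, geom = 1

Step 1 — factor the characteristic polynomial to read off the algebraic multiplicities:
  χ_A(x) = (x - 4)^3*(x - 2)

Step 2 — compute geometric multiplicities via the rank-nullity identity g(λ) = n − rank(A − λI):
  rank(A − (2)·I) = 3, so dim ker(A − (2)·I) = n − 3 = 1
  rank(A − (4)·I) = 3, so dim ker(A − (4)·I) = n − 3 = 1

Summary:
  λ = 2: algebraic multiplicity = 1, geometric multiplicity = 1
  λ = 4: algebraic multiplicity = 3, geometric multiplicity = 1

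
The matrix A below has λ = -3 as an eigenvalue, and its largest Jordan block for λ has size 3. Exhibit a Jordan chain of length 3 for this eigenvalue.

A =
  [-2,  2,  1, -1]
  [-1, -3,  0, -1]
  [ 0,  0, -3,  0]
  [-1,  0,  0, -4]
A Jordan chain for λ = -3 of length 3:
v_1 = (2, -2, 0, -2)ᵀ
v_2 = (2, 0, 0, 0)ᵀ
v_3 = (0, 1, 0, 0)ᵀ

Let N = A − (-3)·I. We want v_3 with N^3 v_3 = 0 but N^2 v_3 ≠ 0; then v_{j-1} := N · v_j for j = 3, …, 2.

Pick v_3 = (0, 1, 0, 0)ᵀ.
Then v_2 = N · v_3 = (2, 0, 0, 0)ᵀ.
Then v_1 = N · v_2 = (2, -2, 0, -2)ᵀ.

Sanity check: (A − (-3)·I) v_1 = (0, 0, 0, 0)ᵀ = 0. ✓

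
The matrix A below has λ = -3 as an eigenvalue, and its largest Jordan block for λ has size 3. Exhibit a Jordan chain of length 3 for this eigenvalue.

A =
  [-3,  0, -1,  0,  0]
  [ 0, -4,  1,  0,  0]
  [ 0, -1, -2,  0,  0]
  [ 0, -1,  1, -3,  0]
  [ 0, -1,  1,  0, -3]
A Jordan chain for λ = -3 of length 3:
v_1 = (1, 0, 0, 0, 0)ᵀ
v_2 = (0, -1, -1, -1, -1)ᵀ
v_3 = (0, 1, 0, 0, 0)ᵀ

Let N = A − (-3)·I. We want v_3 with N^3 v_3 = 0 but N^2 v_3 ≠ 0; then v_{j-1} := N · v_j for j = 3, …, 2.

Pick v_3 = (0, 1, 0, 0, 0)ᵀ.
Then v_2 = N · v_3 = (0, -1, -1, -1, -1)ᵀ.
Then v_1 = N · v_2 = (1, 0, 0, 0, 0)ᵀ.

Sanity check: (A − (-3)·I) v_1 = (0, 0, 0, 0, 0)ᵀ = 0. ✓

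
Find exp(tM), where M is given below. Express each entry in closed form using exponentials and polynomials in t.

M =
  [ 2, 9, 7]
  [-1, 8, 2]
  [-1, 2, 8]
e^{tM} =
  [-4*t*exp(6*t) + exp(6*t), -2*t^2*exp(6*t) + 9*t*exp(6*t), 2*t^2*exp(6*t) + 7*t*exp(6*t)]
  [-t*exp(6*t), -t^2*exp(6*t)/2 + 2*t*exp(6*t) + exp(6*t), t^2*exp(6*t)/2 + 2*t*exp(6*t)]
  [-t*exp(6*t), -t^2*exp(6*t)/2 + 2*t*exp(6*t), t^2*exp(6*t)/2 + 2*t*exp(6*t) + exp(6*t)]

Strategy: write M = P · J · P⁻¹ where J is a Jordan canonical form, so e^{tM} = P · e^{tJ} · P⁻¹, and e^{tJ} can be computed block-by-block.

M has Jordan form
J =
  [6, 1, 0]
  [0, 6, 1]
  [0, 0, 6]
(up to reordering of blocks).

Per-block formulas:
  For a 3×3 Jordan block J_3(6): exp(t · J_3(6)) = e^(6t)·(I + t·N + (t^2/2)·N^2), where N is the 3×3 nilpotent shift.

After assembling e^{tJ} and conjugating by P, we get:

e^{tM} =
  [-4*t*exp(6*t) + exp(6*t), -2*t^2*exp(6*t) + 9*t*exp(6*t), 2*t^2*exp(6*t) + 7*t*exp(6*t)]
  [-t*exp(6*t), -t^2*exp(6*t)/2 + 2*t*exp(6*t) + exp(6*t), t^2*exp(6*t)/2 + 2*t*exp(6*t)]
  [-t*exp(6*t), -t^2*exp(6*t)/2 + 2*t*exp(6*t), t^2*exp(6*t)/2 + 2*t*exp(6*t) + exp(6*t)]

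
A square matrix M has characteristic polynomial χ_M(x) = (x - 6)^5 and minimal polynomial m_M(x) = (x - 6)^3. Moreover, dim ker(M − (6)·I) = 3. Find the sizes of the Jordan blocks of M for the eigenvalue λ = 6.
Block sizes for λ = 6: [3, 1, 1]

Step 1 — from the characteristic polynomial, algebraic multiplicity of λ = 6 is 5. From dim ker(M − (6)·I) = 3, there are exactly 3 Jordan blocks for λ = 6.
Step 2 — from the minimal polynomial, the factor (x − 6)^3 tells us the largest block for λ = 6 has size 3.
Step 3 — with total size 5, 3 blocks, and largest block 3, the block sizes (in nonincreasing order) are [3, 1, 1].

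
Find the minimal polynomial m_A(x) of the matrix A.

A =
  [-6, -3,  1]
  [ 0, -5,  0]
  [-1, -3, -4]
x^2 + 10*x + 25

The characteristic polynomial is χ_A(x) = (x + 5)^3, so the eigenvalues are known. The minimal polynomial is
  m_A(x) = Π_λ (x − λ)^{k_λ}
where k_λ is the size of the *largest* Jordan block for λ (equivalently, the smallest k with (A − λI)^k v = 0 for every generalised eigenvector v of λ).

  λ = -5: largest Jordan block has size 2, contributing (x + 5)^2

So m_A(x) = (x + 5)^2 = x^2 + 10*x + 25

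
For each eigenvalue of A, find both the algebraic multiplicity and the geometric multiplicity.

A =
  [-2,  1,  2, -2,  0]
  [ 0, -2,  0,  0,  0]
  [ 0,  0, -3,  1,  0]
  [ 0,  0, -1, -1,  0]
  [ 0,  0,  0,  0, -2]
λ = -2: alg = 5, geom = 3

Step 1 — factor the characteristic polynomial to read off the algebraic multiplicities:
  χ_A(x) = (x + 2)^5

Step 2 — compute geometric multiplicities via the rank-nullity identity g(λ) = n − rank(A − λI):
  rank(A − (-2)·I) = 2, so dim ker(A − (-2)·I) = n − 2 = 3

Summary:
  λ = -2: algebraic multiplicity = 5, geometric multiplicity = 3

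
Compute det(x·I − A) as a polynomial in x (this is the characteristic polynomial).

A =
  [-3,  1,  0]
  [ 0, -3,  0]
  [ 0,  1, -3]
x^3 + 9*x^2 + 27*x + 27

Expanding det(x·I − A) (e.g. by cofactor expansion or by noting that A is similar to its Jordan form J, which has the same characteristic polynomial as A) gives
  χ_A(x) = x^3 + 9*x^2 + 27*x + 27
which factors as (x + 3)^3. The eigenvalues (with algebraic multiplicities) are λ = -3 with multiplicity 3.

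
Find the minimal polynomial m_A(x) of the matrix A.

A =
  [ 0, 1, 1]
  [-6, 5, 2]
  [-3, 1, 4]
x^2 - 6*x + 9

The characteristic polynomial is χ_A(x) = (x - 3)^3, so the eigenvalues are known. The minimal polynomial is
  m_A(x) = Π_λ (x − λ)^{k_λ}
where k_λ is the size of the *largest* Jordan block for λ (equivalently, the smallest k with (A − λI)^k v = 0 for every generalised eigenvector v of λ).

  λ = 3: largest Jordan block has size 2, contributing (x − 3)^2

So m_A(x) = (x - 3)^2 = x^2 - 6*x + 9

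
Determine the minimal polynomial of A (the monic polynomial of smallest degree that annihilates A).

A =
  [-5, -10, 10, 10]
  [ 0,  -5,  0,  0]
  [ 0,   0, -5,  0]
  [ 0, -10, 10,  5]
x^2 - 25

The characteristic polynomial is χ_A(x) = (x - 5)*(x + 5)^3, so the eigenvalues are known. The minimal polynomial is
  m_A(x) = Π_λ (x − λ)^{k_λ}
where k_λ is the size of the *largest* Jordan block for λ (equivalently, the smallest k with (A − λI)^k v = 0 for every generalised eigenvector v of λ).

  λ = -5: largest Jordan block has size 1, contributing (x + 5)
  λ = 5: largest Jordan block has size 1, contributing (x − 5)

So m_A(x) = (x - 5)*(x + 5) = x^2 - 25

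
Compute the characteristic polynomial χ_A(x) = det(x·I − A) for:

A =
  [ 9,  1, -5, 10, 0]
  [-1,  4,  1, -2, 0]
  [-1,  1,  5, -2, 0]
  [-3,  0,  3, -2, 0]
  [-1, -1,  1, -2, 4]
x^5 - 20*x^4 + 160*x^3 - 640*x^2 + 1280*x - 1024

Expanding det(x·I − A) (e.g. by cofactor expansion or by noting that A is similar to its Jordan form J, which has the same characteristic polynomial as A) gives
  χ_A(x) = x^5 - 20*x^4 + 160*x^3 - 640*x^2 + 1280*x - 1024
which factors as (x - 4)^5. The eigenvalues (with algebraic multiplicities) are λ = 4 with multiplicity 5.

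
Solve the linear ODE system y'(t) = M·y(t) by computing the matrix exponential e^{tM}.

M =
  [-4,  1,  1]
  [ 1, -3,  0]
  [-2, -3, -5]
e^{tM} =
  [-t^2*exp(-4*t)/2 + exp(-4*t), -t^2*exp(-4*t) + t*exp(-4*t), -t^2*exp(-4*t)/2 + t*exp(-4*t)]
  [t^2*exp(-4*t)/2 + t*exp(-4*t), t^2*exp(-4*t) + t*exp(-4*t) + exp(-4*t), t^2*exp(-4*t)/2]
  [-t^2*exp(-4*t)/2 - 2*t*exp(-4*t), -t^2*exp(-4*t) - 3*t*exp(-4*t), -t^2*exp(-4*t)/2 - t*exp(-4*t) + exp(-4*t)]

Strategy: write M = P · J · P⁻¹ where J is a Jordan canonical form, so e^{tM} = P · e^{tJ} · P⁻¹, and e^{tJ} can be computed block-by-block.

M has Jordan form
J =
  [-4,  1,  0]
  [ 0, -4,  1]
  [ 0,  0, -4]
(up to reordering of blocks).

Per-block formulas:
  For a 3×3 Jordan block J_3(-4): exp(t · J_3(-4)) = e^(-4t)·(I + t·N + (t^2/2)·N^2), where N is the 3×3 nilpotent shift.

After assembling e^{tJ} and conjugating by P, we get:

e^{tM} =
  [-t^2*exp(-4*t)/2 + exp(-4*t), -t^2*exp(-4*t) + t*exp(-4*t), -t^2*exp(-4*t)/2 + t*exp(-4*t)]
  [t^2*exp(-4*t)/2 + t*exp(-4*t), t^2*exp(-4*t) + t*exp(-4*t) + exp(-4*t), t^2*exp(-4*t)/2]
  [-t^2*exp(-4*t)/2 - 2*t*exp(-4*t), -t^2*exp(-4*t) - 3*t*exp(-4*t), -t^2*exp(-4*t)/2 - t*exp(-4*t) + exp(-4*t)]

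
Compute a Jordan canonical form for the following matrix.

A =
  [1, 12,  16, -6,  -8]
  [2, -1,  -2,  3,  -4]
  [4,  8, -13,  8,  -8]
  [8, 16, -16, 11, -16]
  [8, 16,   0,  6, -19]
J_2(-5) ⊕ J_1(-5) ⊕ J_1(-3) ⊕ J_1(-3)

The characteristic polynomial is
  det(x·I − A) = x^5 + 21*x^4 + 174*x^3 + 710*x^2 + 1425*x + 1125 = (x + 3)^2*(x + 5)^3

Eigenvalues and multiplicities (the geometric multiplicity of λ is n − rank(A − λI), which equals the number of Jordan blocks for λ):
  λ = -5: algebraic multiplicity = 3, geometric multiplicity = 2
  λ = -3: algebraic multiplicity = 2, geometric multiplicity = 2

Determining the block sizes for each eigenvalue:
  λ = -5: 2 blocks summing to 3 forces exactly one block of size 2 and the rest size 1 → block sizes [2, 1]
  λ = -3: gm = am = 2, so every block has size 1 → block sizes [1, 1]

Assembling the blocks gives a Jordan form
J =
  [-5,  1,  0,  0,  0]
  [ 0, -5,  0,  0,  0]
  [ 0,  0, -5,  0,  0]
  [ 0,  0,  0, -3,  0]
  [ 0,  0,  0,  0, -3]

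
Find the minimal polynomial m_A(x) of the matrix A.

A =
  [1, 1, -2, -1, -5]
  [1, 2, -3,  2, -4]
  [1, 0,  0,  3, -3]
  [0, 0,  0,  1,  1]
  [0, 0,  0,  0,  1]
x^3 - 3*x^2 + 3*x - 1

The characteristic polynomial is χ_A(x) = (x - 1)^5, so the eigenvalues are known. The minimal polynomial is
  m_A(x) = Π_λ (x − λ)^{k_λ}
where k_λ is the size of the *largest* Jordan block for λ (equivalently, the smallest k with (A − λI)^k v = 0 for every generalised eigenvector v of λ).

  λ = 1: largest Jordan block has size 3, contributing (x − 1)^3

So m_A(x) = (x - 1)^3 = x^3 - 3*x^2 + 3*x - 1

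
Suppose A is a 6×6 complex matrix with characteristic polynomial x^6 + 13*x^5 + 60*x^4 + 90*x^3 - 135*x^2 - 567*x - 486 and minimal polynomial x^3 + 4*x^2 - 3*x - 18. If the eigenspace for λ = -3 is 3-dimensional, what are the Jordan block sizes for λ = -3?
Block sizes for λ = -3: [2, 2, 1]

Step 1 — from the characteristic polynomial, algebraic multiplicity of λ = -3 is 5. From dim ker(A − (-3)·I) = 3, there are exactly 3 Jordan blocks for λ = -3.
Step 2 — from the minimal polynomial, the factor (x + 3)^2 tells us the largest block for λ = -3 has size 2.
Step 3 — with total size 5, 3 blocks, and largest block 2, the block sizes (in nonincreasing order) are [2, 2, 1].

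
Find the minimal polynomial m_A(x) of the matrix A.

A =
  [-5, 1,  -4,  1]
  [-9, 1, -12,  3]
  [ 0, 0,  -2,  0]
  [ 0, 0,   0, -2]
x^2 + 4*x + 4

The characteristic polynomial is χ_A(x) = (x + 2)^4, so the eigenvalues are known. The minimal polynomial is
  m_A(x) = Π_λ (x − λ)^{k_λ}
where k_λ is the size of the *largest* Jordan block for λ (equivalently, the smallest k with (A − λI)^k v = 0 for every generalised eigenvector v of λ).

  λ = -2: largest Jordan block has size 2, contributing (x + 2)^2

So m_A(x) = (x + 2)^2 = x^2 + 4*x + 4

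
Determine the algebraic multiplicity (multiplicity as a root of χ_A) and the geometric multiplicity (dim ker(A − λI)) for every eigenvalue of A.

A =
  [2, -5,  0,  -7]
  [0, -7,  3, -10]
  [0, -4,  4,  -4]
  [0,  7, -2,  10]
λ = 2: alg = 3, geom = 1; λ = 3: alg = 1, geom = 1

Step 1 — factor the characteristic polynomial to read off the algebraic multiplicities:
  χ_A(x) = (x - 3)*(x - 2)^3

Step 2 — compute geometric multiplicities via the rank-nullity identity g(λ) = n − rank(A − λI):
  rank(A − (2)·I) = 3, so dim ker(A − (2)·I) = n − 3 = 1
  rank(A − (3)·I) = 3, so dim ker(A − (3)·I) = n − 3 = 1

Summary:
  λ = 2: algebraic multiplicity = 3, geometric multiplicity = 1
  λ = 3: algebraic multiplicity = 1, geometric multiplicity = 1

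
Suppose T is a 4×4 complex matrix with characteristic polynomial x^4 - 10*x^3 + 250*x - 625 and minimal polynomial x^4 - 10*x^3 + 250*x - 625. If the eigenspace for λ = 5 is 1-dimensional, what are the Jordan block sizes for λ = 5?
Block sizes for λ = 5: [3]

Step 1 — from the characteristic polynomial, algebraic multiplicity of λ = 5 is 3. From dim ker(T − (5)·I) = 1, there are exactly 1 Jordan blocks for λ = 5.
Step 2 — from the minimal polynomial, the factor (x − 5)^3 tells us the largest block for λ = 5 has size 3.
Step 3 — with total size 3, 1 blocks, and largest block 3, the block sizes (in nonincreasing order) are [3].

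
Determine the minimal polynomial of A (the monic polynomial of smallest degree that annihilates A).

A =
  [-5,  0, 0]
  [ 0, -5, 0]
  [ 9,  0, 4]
x^2 + x - 20

The characteristic polynomial is χ_A(x) = (x - 4)*(x + 5)^2, so the eigenvalues are known. The minimal polynomial is
  m_A(x) = Π_λ (x − λ)^{k_λ}
where k_λ is the size of the *largest* Jordan block for λ (equivalently, the smallest k with (A − λI)^k v = 0 for every generalised eigenvector v of λ).

  λ = -5: largest Jordan block has size 1, contributing (x + 5)
  λ = 4: largest Jordan block has size 1, contributing (x − 4)

So m_A(x) = (x - 4)*(x + 5) = x^2 + x - 20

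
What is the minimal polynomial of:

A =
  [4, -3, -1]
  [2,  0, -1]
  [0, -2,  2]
x^3 - 6*x^2 + 12*x - 8

The characteristic polynomial is χ_A(x) = (x - 2)^3, so the eigenvalues are known. The minimal polynomial is
  m_A(x) = Π_λ (x − λ)^{k_λ}
where k_λ is the size of the *largest* Jordan block for λ (equivalently, the smallest k with (A − λI)^k v = 0 for every generalised eigenvector v of λ).

  λ = 2: largest Jordan block has size 3, contributing (x − 2)^3

So m_A(x) = (x - 2)^3 = x^3 - 6*x^2 + 12*x - 8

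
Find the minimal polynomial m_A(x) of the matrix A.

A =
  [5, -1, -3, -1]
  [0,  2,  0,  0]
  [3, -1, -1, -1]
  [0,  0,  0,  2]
x^2 - 4*x + 4

The characteristic polynomial is χ_A(x) = (x - 2)^4, so the eigenvalues are known. The minimal polynomial is
  m_A(x) = Π_λ (x − λ)^{k_λ}
where k_λ is the size of the *largest* Jordan block for λ (equivalently, the smallest k with (A − λI)^k v = 0 for every generalised eigenvector v of λ).

  λ = 2: largest Jordan block has size 2, contributing (x − 2)^2

So m_A(x) = (x - 2)^2 = x^2 - 4*x + 4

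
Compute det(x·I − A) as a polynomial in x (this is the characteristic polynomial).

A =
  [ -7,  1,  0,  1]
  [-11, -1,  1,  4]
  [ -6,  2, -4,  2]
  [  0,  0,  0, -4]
x^4 + 16*x^3 + 96*x^2 + 256*x + 256

Expanding det(x·I − A) (e.g. by cofactor expansion or by noting that A is similar to its Jordan form J, which has the same characteristic polynomial as A) gives
  χ_A(x) = x^4 + 16*x^3 + 96*x^2 + 256*x + 256
which factors as (x + 4)^4. The eigenvalues (with algebraic multiplicities) are λ = -4 with multiplicity 4.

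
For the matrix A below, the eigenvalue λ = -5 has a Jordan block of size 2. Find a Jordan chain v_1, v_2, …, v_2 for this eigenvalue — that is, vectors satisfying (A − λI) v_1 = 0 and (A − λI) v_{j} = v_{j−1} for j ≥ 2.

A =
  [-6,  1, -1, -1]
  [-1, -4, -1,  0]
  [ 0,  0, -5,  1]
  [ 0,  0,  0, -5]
A Jordan chain for λ = -5 of length 2:
v_1 = (-1, -1, 0, 0)ᵀ
v_2 = (1, 0, 0, 0)ᵀ

Let N = A − (-5)·I. We want v_2 with N^2 v_2 = 0 but N^1 v_2 ≠ 0; then v_{j-1} := N · v_j for j = 2, …, 2.

Pick v_2 = (1, 0, 0, 0)ᵀ.
Then v_1 = N · v_2 = (-1, -1, 0, 0)ᵀ.

Sanity check: (A − (-5)·I) v_1 = (0, 0, 0, 0)ᵀ = 0. ✓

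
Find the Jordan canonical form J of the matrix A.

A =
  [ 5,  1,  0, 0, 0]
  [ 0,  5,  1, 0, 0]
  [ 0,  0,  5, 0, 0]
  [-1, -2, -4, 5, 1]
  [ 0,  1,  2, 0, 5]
J_3(5) ⊕ J_2(5)

The characteristic polynomial is
  det(x·I − A) = x^5 - 25*x^4 + 250*x^3 - 1250*x^2 + 3125*x - 3125 = (x - 5)^5

Eigenvalues and multiplicities (the geometric multiplicity of λ is n − rank(A − λI), which equals the number of Jordan blocks for λ):
  λ = 5: algebraic multiplicity = 5, geometric multiplicity = 2

Determining the block sizes for each eigenvalue:
  λ = 5: with am = 5 and gm = 2, the partition is not yet determined (e.g. several partitions of 5 into 2 parts exist). Let N = A − (5)·I. Computing rank(N^1) = 3, rank(N^2) = 1, rank(N^3) = 0; the number of blocks of size ≥ j is rank(N^{j−1}) − rank(N^j), giving [2, 2, 1]. So we have 1 block(s) of size 3, 1 block(s) of size 2 → block sizes [3, 2]

Assembling the blocks gives a Jordan form
J =
  [5, 1, 0, 0, 0]
  [0, 5, 1, 0, 0]
  [0, 0, 5, 0, 0]
  [0, 0, 0, 5, 1]
  [0, 0, 0, 0, 5]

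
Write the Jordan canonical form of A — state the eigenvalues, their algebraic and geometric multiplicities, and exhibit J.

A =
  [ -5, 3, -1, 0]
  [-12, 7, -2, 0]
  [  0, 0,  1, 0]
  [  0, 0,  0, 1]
J_2(1) ⊕ J_1(1) ⊕ J_1(1)

The characteristic polynomial is
  det(x·I − A) = x^4 - 4*x^3 + 6*x^2 - 4*x + 1 = (x - 1)^4

Eigenvalues and multiplicities (the geometric multiplicity of λ is n − rank(A − λI), which equals the number of Jordan blocks for λ):
  λ = 1: algebraic multiplicity = 4, geometric multiplicity = 3

Determining the block sizes for each eigenvalue:
  λ = 1: 3 blocks summing to 4 forces exactly one block of size 2 and the rest size 1 → block sizes [2, 1, 1]

Assembling the blocks gives a Jordan form
J =
  [1, 1, 0, 0]
  [0, 1, 0, 0]
  [0, 0, 1, 0]
  [0, 0, 0, 1]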